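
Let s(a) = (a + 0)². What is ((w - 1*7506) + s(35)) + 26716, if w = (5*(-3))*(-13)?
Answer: 20630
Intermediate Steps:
s(a) = a²
w = 195 (w = -15*(-13) = 195)
((w - 1*7506) + s(35)) + 26716 = ((195 - 1*7506) + 35²) + 26716 = ((195 - 7506) + 1225) + 26716 = (-7311 + 1225) + 26716 = -6086 + 26716 = 20630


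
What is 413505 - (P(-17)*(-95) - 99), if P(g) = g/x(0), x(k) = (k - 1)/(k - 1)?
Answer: 411989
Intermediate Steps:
x(k) = 1 (x(k) = (-1 + k)/(-1 + k) = 1)
P(g) = g (P(g) = g/1 = g*1 = g)
413505 - (P(-17)*(-95) - 99) = 413505 - (-17*(-95) - 99) = 413505 - (1615 - 99) = 413505 - 1*1516 = 413505 - 1516 = 411989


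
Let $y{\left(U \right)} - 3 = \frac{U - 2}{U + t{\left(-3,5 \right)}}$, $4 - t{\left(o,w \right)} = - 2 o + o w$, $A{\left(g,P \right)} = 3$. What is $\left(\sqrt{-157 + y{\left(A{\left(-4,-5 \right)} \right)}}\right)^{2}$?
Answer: $- \frac{2463}{16} \approx -153.94$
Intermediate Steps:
$t{\left(o,w \right)} = 4 + 2 o - o w$ ($t{\left(o,w \right)} = 4 - \left(- 2 o + o w\right) = 4 + 2 o - o w$)
$y{\left(U \right)} = 3 + \frac{-2 + U}{13 + U}$ ($y{\left(U \right)} = 3 + \frac{U - 2}{U + \left(4 + 2 \left(-3\right) - \left(-3\right) 5\right)} = 3 + \frac{-2 + U}{U + \left(4 - 6 + 15\right)} = 3 + \frac{-2 + U}{U + 13} = 3 + \frac{-2 + U}{13 + U}$)
$\left(\sqrt{-157 + y{\left(A{\left(-4,-5 \right)} \right)}}\right)^{2} = \left(\sqrt{-157 + \frac{37 + 4 \cdot 3}{13 + 3}}\right)^{2} = \left(\sqrt{-157 + \frac{37 + 12}{16}}\right)^{2} = \left(\sqrt{-157 + \frac{1}{16} \cdot 49}\right)^{2} = \left(\sqrt{-157 + \frac{49}{16}}\right)^{2} = \left(\sqrt{- \frac{2463}{16}}\right)^{2} = \left(\frac{i \sqrt{2463}}{4}\right)^{2} = - \frac{2463}{16}$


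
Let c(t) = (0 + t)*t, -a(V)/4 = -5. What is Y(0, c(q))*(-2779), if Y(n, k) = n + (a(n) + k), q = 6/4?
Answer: -247331/4 ≈ -61833.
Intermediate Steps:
a(V) = 20 (a(V) = -4*(-5) = 20)
q = 3/2 (q = 6*(1/4) = 3/2 ≈ 1.5000)
c(t) = t**2 (c(t) = t*t = t**2)
Y(n, k) = 20 + k + n (Y(n, k) = n + (20 + k) = 20 + k + n)
Y(0, c(q))*(-2779) = (20 + (3/2)**2 + 0)*(-2779) = (20 + 9/4 + 0)*(-2779) = (89/4)*(-2779) = -247331/4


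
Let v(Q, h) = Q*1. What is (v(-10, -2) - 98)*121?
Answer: -13068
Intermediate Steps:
v(Q, h) = Q
(v(-10, -2) - 98)*121 = (-10 - 98)*121 = -108*121 = -13068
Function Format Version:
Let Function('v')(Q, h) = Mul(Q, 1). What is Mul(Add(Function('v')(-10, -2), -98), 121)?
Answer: -13068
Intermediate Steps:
Function('v')(Q, h) = Q
Mul(Add(Function('v')(-10, -2), -98), 121) = Mul(Add(-10, -98), 121) = Mul(-108, 121) = -13068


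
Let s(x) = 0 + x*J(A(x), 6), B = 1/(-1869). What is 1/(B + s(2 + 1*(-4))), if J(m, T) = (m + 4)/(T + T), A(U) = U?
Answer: -623/208 ≈ -2.9952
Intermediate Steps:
J(m, T) = (4 + m)/(2*T) (J(m, T) = (4 + m)/((2*T)) = (4 + m)*(1/(2*T)) = (4 + m)/(2*T))
B = -1/1869 ≈ -0.00053505
s(x) = x*(⅓ + x/12) (s(x) = 0 + x*((½)*(4 + x)/6) = 0 + x*((½)*(⅙)*(4 + x)) = 0 + x*(⅓ + x/12) = x*(⅓ + x/12))
1/(B + s(2 + 1*(-4))) = 1/(-1/1869 + (2 + 1*(-4))*(4 + (2 + 1*(-4)))/12) = 1/(-1/1869 + (2 - 4)*(4 + (2 - 4))/12) = 1/(-1/1869 + (1/12)*(-2)*(4 - 2)) = 1/(-1/1869 + (1/12)*(-2)*2) = 1/(-1/1869 - ⅓) = 1/(-208/623) = -623/208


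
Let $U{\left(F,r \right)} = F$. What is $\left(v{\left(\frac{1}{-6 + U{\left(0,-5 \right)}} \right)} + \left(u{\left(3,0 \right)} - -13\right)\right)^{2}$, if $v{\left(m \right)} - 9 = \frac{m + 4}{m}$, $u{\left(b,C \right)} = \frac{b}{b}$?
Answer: $0$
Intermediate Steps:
$u{\left(b,C \right)} = 1$
$v{\left(m \right)} = 9 + \frac{4 + m}{m}$ ($v{\left(m \right)} = 9 + \frac{m + 4}{m} = 9 + \frac{4 + m}{m}$)
$\left(v{\left(\frac{1}{-6 + U{\left(0,-5 \right)}} \right)} + \left(u{\left(3,0 \right)} - -13\right)\right)^{2} = \left(\left(10 + \frac{4}{\frac{1}{-6 + 0}}\right) + \left(1 - -13\right)\right)^{2} = \left(\left(10 + \frac{4}{\frac{1}{-6}}\right) + \left(1 + 13\right)\right)^{2} = \left(\left(10 + \frac{4}{- \frac{1}{6}}\right) + 14\right)^{2} = \left(\left(10 + 4 \left(-6\right)\right) + 14\right)^{2} = \left(\left(10 - 24\right) + 14\right)^{2} = \left(-14 + 14\right)^{2} = 0^{2} = 0$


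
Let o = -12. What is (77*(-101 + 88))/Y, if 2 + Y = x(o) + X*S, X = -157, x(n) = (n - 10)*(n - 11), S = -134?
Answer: -1001/21542 ≈ -0.046467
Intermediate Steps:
x(n) = (-11 + n)*(-10 + n) (x(n) = (-10 + n)*(-11 + n) = (-11 + n)*(-10 + n))
Y = 21542 (Y = -2 + ((110 + (-12)² - 21*(-12)) - 157*(-134)) = -2 + ((110 + 144 + 252) + 21038) = -2 + (506 + 21038) = -2 + 21544 = 21542)
(77*(-101 + 88))/Y = (77*(-101 + 88))/21542 = (77*(-13))*(1/21542) = -1001*1/21542 = -1001/21542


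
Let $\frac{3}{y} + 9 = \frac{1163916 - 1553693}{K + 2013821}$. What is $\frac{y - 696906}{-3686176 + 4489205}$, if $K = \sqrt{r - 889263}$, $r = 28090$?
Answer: $\frac{3 \left(- 2090719 \sqrt{861173} + 4300879803953 i\right)}{803029 \left(- 18514166 i + 9 \sqrt{861173}\right)} \approx -0.86785 - 3.8654 \cdot 10^{-12} i$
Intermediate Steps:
$K = i \sqrt{861173}$ ($K = \sqrt{28090 - 889263} = \sqrt{-861173} = i \sqrt{861173} \approx 927.99 i$)
$y = \frac{3}{-9 - \frac{389777}{2013821 + i \sqrt{861173}}}$ ($y = \frac{3}{-9 + \frac{1163916 - 1553693}{i \sqrt{861173} + 2013821}} = \frac{3}{-9 - \frac{389777}{2013821 + i \sqrt{861173}}} \approx -0.32632 - 3.1657 \cdot 10^{-6} i$)
$\frac{y - 696906}{-3686176 + 4489205} = \frac{\frac{3 \left(- \sqrt{861173} + 2013821 i\right)}{- 18514166 i + 9 \sqrt{861173}} - 696906}{-3686176 + 4489205} = \frac{-696906 + \frac{3 \left(- \sqrt{861173} + 2013821 i\right)}{- 18514166 i + 9 \sqrt{861173}}}{803029} = \left(-696906 + \frac{3 \left(- \sqrt{861173} + 2013821 i\right)}{- 18514166 i + 9 \sqrt{861173}}\right) \frac{1}{803029} = - \frac{696906}{803029} + \frac{3 \left(- \sqrt{861173} + 2013821 i\right)}{803029 \left(- 18514166 i + 9 \sqrt{861173}\right)}$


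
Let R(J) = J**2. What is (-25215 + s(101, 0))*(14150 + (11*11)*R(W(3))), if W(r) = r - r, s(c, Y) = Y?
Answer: -356792250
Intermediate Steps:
W(r) = 0
(-25215 + s(101, 0))*(14150 + (11*11)*R(W(3))) = (-25215 + 0)*(14150 + (11*11)*0**2) = -25215*(14150 + 121*0) = -25215*(14150 + 0) = -25215*14150 = -356792250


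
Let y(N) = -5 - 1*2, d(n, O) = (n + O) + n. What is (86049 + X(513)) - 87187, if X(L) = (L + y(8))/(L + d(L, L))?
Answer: -1167335/1026 ≈ -1137.8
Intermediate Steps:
d(n, O) = O + 2*n (d(n, O) = (O + n) + n = O + 2*n)
y(N) = -7 (y(N) = -5 - 2 = -7)
X(L) = (-7 + L)/(4*L) (X(L) = (L - 7)/(L + (L + 2*L)) = (-7 + L)/(L + 3*L) = (-7 + L)/((4*L)) = (-7 + L)*(1/(4*L)) = (-7 + L)/(4*L))
(86049 + X(513)) - 87187 = (86049 + (¼)*(-7 + 513)/513) - 87187 = (86049 + (¼)*(1/513)*506) - 87187 = (86049 + 253/1026) - 87187 = 88286527/1026 - 87187 = -1167335/1026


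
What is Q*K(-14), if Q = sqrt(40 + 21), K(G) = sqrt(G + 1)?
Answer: I*sqrt(793) ≈ 28.16*I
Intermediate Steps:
K(G) = sqrt(1 + G)
Q = sqrt(61) ≈ 7.8102
Q*K(-14) = sqrt(61)*sqrt(1 - 14) = sqrt(61)*sqrt(-13) = sqrt(61)*(I*sqrt(13)) = I*sqrt(793)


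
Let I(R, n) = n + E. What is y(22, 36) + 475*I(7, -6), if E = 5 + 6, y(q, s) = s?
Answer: 2411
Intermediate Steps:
E = 11
I(R, n) = 11 + n (I(R, n) = n + 11 = 11 + n)
y(22, 36) + 475*I(7, -6) = 36 + 475*(11 - 6) = 36 + 475*5 = 36 + 2375 = 2411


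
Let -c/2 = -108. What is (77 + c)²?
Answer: 85849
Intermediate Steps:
c = 216 (c = -2*(-108) = 216)
(77 + c)² = (77 + 216)² = 293² = 85849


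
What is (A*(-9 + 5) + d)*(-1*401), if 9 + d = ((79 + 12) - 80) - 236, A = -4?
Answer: 87418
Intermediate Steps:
d = -234 (d = -9 + (((79 + 12) - 80) - 236) = -9 + ((91 - 80) - 236) = -9 + (11 - 236) = -9 - 225 = -234)
(A*(-9 + 5) + d)*(-1*401) = (-4*(-9 + 5) - 234)*(-1*401) = (-4*(-4) - 234)*(-401) = (16 - 234)*(-401) = -218*(-401) = 87418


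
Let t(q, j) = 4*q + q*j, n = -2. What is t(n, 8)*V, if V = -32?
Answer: 768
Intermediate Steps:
t(q, j) = 4*q + j*q
t(n, 8)*V = -2*(4 + 8)*(-32) = -2*12*(-32) = -24*(-32) = 768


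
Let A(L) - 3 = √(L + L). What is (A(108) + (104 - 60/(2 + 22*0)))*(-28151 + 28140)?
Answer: -847 - 66*√6 ≈ -1008.7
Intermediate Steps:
A(L) = 3 + √2*√L (A(L) = 3 + √(L + L) = 3 + √(2*L) = 3 + √2*√L)
(A(108) + (104 - 60/(2 + 22*0)))*(-28151 + 28140) = ((3 + √2*√108) + (104 - 60/(2 + 22*0)))*(-28151 + 28140) = ((3 + √2*(6*√3)) + (104 - 60/(2 + 0)))*(-11) = ((3 + 6*√6) + (104 - 60/2))*(-11) = ((3 + 6*√6) + (104 - 60*½))*(-11) = ((3 + 6*√6) + (104 - 30))*(-11) = ((3 + 6*√6) + 74)*(-11) = (77 + 6*√6)*(-11) = -847 - 66*√6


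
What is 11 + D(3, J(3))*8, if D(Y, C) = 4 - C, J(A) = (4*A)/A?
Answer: 11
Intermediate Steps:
J(A) = 4
11 + D(3, J(3))*8 = 11 + (4 - 1*4)*8 = 11 + (4 - 4)*8 = 11 + 0*8 = 11 + 0 = 11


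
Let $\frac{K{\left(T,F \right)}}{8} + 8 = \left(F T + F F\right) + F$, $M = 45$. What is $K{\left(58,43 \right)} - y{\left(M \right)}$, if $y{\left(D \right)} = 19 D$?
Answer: $34169$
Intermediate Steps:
$K{\left(T,F \right)} = -64 + 8 F + 8 F^{2} + 8 F T$ ($K{\left(T,F \right)} = -64 + 8 \left(\left(F T + F F\right) + F\right) = -64 + 8 \left(\left(F T + F^{2}\right) + F\right) = -64 + 8 \left(\left(F^{2} + F T\right) + F\right) = -64 + 8 \left(F + F^{2} + F T\right) = -64 + \left(8 F + 8 F^{2} + 8 F T\right) = -64 + 8 F + 8 F^{2} + 8 F T$)
$K{\left(58,43 \right)} - y{\left(M \right)} = \left(-64 + 8 \cdot 43 + 8 \cdot 43^{2} + 8 \cdot 43 \cdot 58\right) - 19 \cdot 45 = \left(-64 + 344 + 8 \cdot 1849 + 19952\right) - 855 = \left(-64 + 344 + 14792 + 19952\right) - 855 = 35024 - 855 = 34169$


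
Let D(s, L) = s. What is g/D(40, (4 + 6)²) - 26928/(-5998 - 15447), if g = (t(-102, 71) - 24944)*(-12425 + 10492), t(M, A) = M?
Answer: 103823754863/85780 ≈ 1.2104e+6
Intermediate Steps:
g = 48413918 (g = (-102 - 24944)*(-12425 + 10492) = -25046*(-1933) = 48413918)
g/D(40, (4 + 6)²) - 26928/(-5998 - 15447) = 48413918/40 - 26928/(-5998 - 15447) = 48413918*(1/40) - 26928/(-21445) = 24206959/20 - 26928*(-1/21445) = 24206959/20 + 26928/21445 = 103823754863/85780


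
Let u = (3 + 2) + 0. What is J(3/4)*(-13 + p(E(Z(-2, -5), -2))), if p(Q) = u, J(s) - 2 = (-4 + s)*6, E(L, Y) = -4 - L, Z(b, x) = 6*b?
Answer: 140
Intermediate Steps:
J(s) = -22 + 6*s (J(s) = 2 + (-4 + s)*6 = 2 + (-24 + 6*s) = -22 + 6*s)
u = 5 (u = 5 + 0 = 5)
p(Q) = 5
J(3/4)*(-13 + p(E(Z(-2, -5), -2))) = (-22 + 6*(3/4))*(-13 + 5) = (-22 + 6*(3*(¼)))*(-8) = (-22 + 6*(¾))*(-8) = (-22 + 9/2)*(-8) = -35/2*(-8) = 140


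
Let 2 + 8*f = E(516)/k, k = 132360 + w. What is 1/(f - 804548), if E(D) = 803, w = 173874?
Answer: -2449872/1971040229521 ≈ -1.2429e-6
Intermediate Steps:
k = 306234 (k = 132360 + 173874 = 306234)
f = -611665/2449872 (f = -¼ + (803/306234)/8 = -¼ + (803*(1/306234))/8 = -¼ + (⅛)*(803/306234) = -¼ + 803/2449872 = -611665/2449872 ≈ -0.24967)
1/(f - 804548) = 1/(-611665/2449872 - 804548) = 1/(-1971040229521/2449872) = -2449872/1971040229521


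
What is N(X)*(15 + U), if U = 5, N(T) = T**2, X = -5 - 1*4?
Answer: 1620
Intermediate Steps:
X = -9 (X = -5 - 4 = -9)
N(X)*(15 + U) = (-9)**2*(15 + 5) = 81*20 = 1620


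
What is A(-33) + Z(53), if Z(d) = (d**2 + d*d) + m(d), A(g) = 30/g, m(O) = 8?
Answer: 61876/11 ≈ 5625.1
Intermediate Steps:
Z(d) = 8 + 2*d**2 (Z(d) = (d**2 + d*d) + 8 = (d**2 + d**2) + 8 = 2*d**2 + 8 = 8 + 2*d**2)
A(-33) + Z(53) = 30/(-33) + (8 + 2*53**2) = 30*(-1/33) + (8 + 2*2809) = -10/11 + (8 + 5618) = -10/11 + 5626 = 61876/11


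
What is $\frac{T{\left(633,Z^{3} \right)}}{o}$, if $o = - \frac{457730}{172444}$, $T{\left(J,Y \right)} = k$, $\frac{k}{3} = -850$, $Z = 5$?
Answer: $\frac{43973220}{45773} \approx 960.68$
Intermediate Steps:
$k = -2550$ ($k = 3 \left(-850\right) = -2550$)
$T{\left(J,Y \right)} = -2550$
$o = - \frac{228865}{86222}$ ($o = \left(-457730\right) \frac{1}{172444} = - \frac{228865}{86222} \approx -2.6544$)
$\frac{T{\left(633,Z^{3} \right)}}{o} = - \frac{2550}{- \frac{228865}{86222}} = \left(-2550\right) \left(- \frac{86222}{228865}\right) = \frac{43973220}{45773}$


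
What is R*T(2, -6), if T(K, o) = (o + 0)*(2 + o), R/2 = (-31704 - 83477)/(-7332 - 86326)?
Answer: 2764344/46829 ≈ 59.031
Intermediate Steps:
R = 115181/46829 (R = 2*((-31704 - 83477)/(-7332 - 86326)) = 2*(-115181/(-93658)) = 2*(-115181*(-1/93658)) = 2*(115181/93658) = 115181/46829 ≈ 2.4596)
T(K, o) = o*(2 + o)
R*T(2, -6) = 115181*(-6*(2 - 6))/46829 = 115181*(-6*(-4))/46829 = (115181/46829)*24 = 2764344/46829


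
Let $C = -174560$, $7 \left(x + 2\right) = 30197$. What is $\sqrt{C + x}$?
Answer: $\frac{i \sqrt{8342159}}{7} \approx 412.61 i$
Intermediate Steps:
$x = \frac{30183}{7}$ ($x = -2 + \frac{1}{7} \cdot 30197 = -2 + \frac{30197}{7} = \frac{30183}{7} \approx 4311.9$)
$\sqrt{C + x} = \sqrt{-174560 + \frac{30183}{7}} = \sqrt{- \frac{1191737}{7}} = \frac{i \sqrt{8342159}}{7}$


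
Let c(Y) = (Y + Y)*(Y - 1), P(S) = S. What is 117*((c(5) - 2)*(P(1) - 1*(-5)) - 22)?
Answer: 24102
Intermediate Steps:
c(Y) = 2*Y*(-1 + Y) (c(Y) = (2*Y)*(-1 + Y) = 2*Y*(-1 + Y))
117*((c(5) - 2)*(P(1) - 1*(-5)) - 22) = 117*((2*5*(-1 + 5) - 2)*(1 - 1*(-5)) - 22) = 117*((2*5*4 - 2)*(1 + 5) - 22) = 117*((40 - 2)*6 - 22) = 117*(38*6 - 22) = 117*(228 - 22) = 117*206 = 24102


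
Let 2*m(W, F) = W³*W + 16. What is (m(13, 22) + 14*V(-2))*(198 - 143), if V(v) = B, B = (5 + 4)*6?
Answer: 1654895/2 ≈ 8.2745e+5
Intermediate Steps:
B = 54 (B = 9*6 = 54)
m(W, F) = 8 + W⁴/2 (m(W, F) = (W³*W + 16)/2 = (W⁴ + 16)/2 = (16 + W⁴)/2 = 8 + W⁴/2)
V(v) = 54
(m(13, 22) + 14*V(-2))*(198 - 143) = ((8 + (½)*13⁴) + 14*54)*(198 - 143) = ((8 + (½)*28561) + 756)*55 = ((8 + 28561/2) + 756)*55 = (28577/2 + 756)*55 = (30089/2)*55 = 1654895/2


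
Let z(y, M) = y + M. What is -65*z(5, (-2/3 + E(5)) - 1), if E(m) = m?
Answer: -1625/3 ≈ -541.67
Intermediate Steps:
z(y, M) = M + y
-65*z(5, (-2/3 + E(5)) - 1) = -65*(((-2/3 + 5) - 1) + 5) = -65*(((-2*⅓ + 5) - 1) + 5) = -65*(((-⅔ + 5) - 1) + 5) = -65*((13/3 - 1) + 5) = -65*(10/3 + 5) = -65*25/3 = -1625/3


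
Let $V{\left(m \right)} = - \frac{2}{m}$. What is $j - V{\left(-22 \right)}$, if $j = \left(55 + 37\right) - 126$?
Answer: $- \frac{375}{11} \approx -34.091$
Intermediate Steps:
$j = -34$ ($j = 92 - 126 = -34$)
$j - V{\left(-22 \right)} = -34 - - \frac{2}{-22} = -34 - \left(-2\right) \left(- \frac{1}{22}\right) = -34 - \frac{1}{11} = - \frac{375}{11}$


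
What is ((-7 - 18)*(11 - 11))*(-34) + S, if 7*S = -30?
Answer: -30/7 ≈ -4.2857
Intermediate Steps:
S = -30/7 (S = (⅐)*(-30) = -30/7 ≈ -4.2857)
((-7 - 18)*(11 - 11))*(-34) + S = ((-7 - 18)*(11 - 11))*(-34) - 30/7 = -25*0*(-34) - 30/7 = 0*(-34) - 30/7 = 0 - 30/7 = -30/7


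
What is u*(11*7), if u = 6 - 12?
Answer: -462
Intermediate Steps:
u = -6
u*(11*7) = -66*7 = -6*77 = -462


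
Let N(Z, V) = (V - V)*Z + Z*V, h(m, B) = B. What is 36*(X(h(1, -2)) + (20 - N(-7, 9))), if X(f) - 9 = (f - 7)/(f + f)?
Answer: 3393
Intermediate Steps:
N(Z, V) = V*Z (N(Z, V) = 0*Z + V*Z = 0 + V*Z = V*Z)
X(f) = 9 + (-7 + f)/(2*f) (X(f) = 9 + (f - 7)/(f + f) = 9 + (-7 + f)/((2*f)) = 9 + (-7 + f)*(1/(2*f)) = 9 + (-7 + f)/(2*f))
36*(X(h(1, -2)) + (20 - N(-7, 9))) = 36*((½)*(-7 + 19*(-2))/(-2) + (20 - 9*(-7))) = 36*((½)*(-½)*(-7 - 38) + (20 - 1*(-63))) = 36*((½)*(-½)*(-45) + (20 + 63)) = 36*(45/4 + 83) = 36*(377/4) = 3393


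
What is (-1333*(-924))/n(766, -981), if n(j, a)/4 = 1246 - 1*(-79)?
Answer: 307923/1325 ≈ 232.39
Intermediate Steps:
n(j, a) = 5300 (n(j, a) = 4*(1246 - 1*(-79)) = 4*(1246 + 79) = 4*1325 = 5300)
(-1333*(-924))/n(766, -981) = -1333*(-924)/5300 = 1231692*(1/5300) = 307923/1325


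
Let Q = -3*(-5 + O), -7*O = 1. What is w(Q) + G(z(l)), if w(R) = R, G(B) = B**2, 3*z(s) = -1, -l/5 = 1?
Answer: 979/63 ≈ 15.540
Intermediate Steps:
O = -1/7 (O = -1/7*1 = -1/7 ≈ -0.14286)
l = -5 (l = -5*1 = -5)
Q = 108/7 (Q = -3*(-5 - 1/7) = -3*(-36/7) = 108/7 ≈ 15.429)
z(s) = -1/3 (z(s) = (1/3)*(-1) = -1/3)
w(Q) + G(z(l)) = 108/7 + (-1/3)**2 = 108/7 + 1/9 = 979/63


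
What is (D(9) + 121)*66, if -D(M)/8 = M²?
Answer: -34782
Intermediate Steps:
D(M) = -8*M²
(D(9) + 121)*66 = (-8*9² + 121)*66 = (-8*81 + 121)*66 = (-648 + 121)*66 = -527*66 = -34782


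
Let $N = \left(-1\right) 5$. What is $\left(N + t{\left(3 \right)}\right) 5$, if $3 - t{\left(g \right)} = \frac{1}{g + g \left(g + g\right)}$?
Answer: $- \frac{215}{21} \approx -10.238$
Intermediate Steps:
$N = -5$
$t{\left(g \right)} = 3 - \frac{1}{g + 2 g^{2}}$ ($t{\left(g \right)} = 3 - \frac{1}{g + g \left(g + g\right)} = 3 - \frac{1}{g + g 2 g} = 3 - \frac{1}{g + 2 g^{2}}$)
$\left(N + t{\left(3 \right)}\right) 5 = \left(-5 + \frac{-1 + 3 \cdot 3 + 6 \cdot 3^{2}}{3 \left(1 + 2 \cdot 3\right)}\right) 5 = \left(-5 + \frac{-1 + 9 + 6 \cdot 9}{3 \left(1 + 6\right)}\right) 5 = \left(-5 + \frac{-1 + 9 + 54}{3 \cdot 7}\right) 5 = \left(-5 + \frac{1}{3} \cdot \frac{1}{7} \cdot 62\right) 5 = \left(-5 + \frac{62}{21}\right) 5 = \left(- \frac{43}{21}\right) 5 = - \frac{215}{21}$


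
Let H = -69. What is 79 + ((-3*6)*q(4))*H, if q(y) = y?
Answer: 5047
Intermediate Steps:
79 + ((-3*6)*q(4))*H = 79 + (-3*6*4)*(-69) = 79 - 18*4*(-69) = 79 - 72*(-69) = 79 + 4968 = 5047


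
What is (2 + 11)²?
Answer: 169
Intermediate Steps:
(2 + 11)² = 13² = 169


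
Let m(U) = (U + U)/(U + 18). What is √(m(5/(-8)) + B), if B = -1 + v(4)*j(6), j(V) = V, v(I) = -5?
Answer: I*√600341/139 ≈ 5.5742*I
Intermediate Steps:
m(U) = 2*U/(18 + U) (m(U) = (2*U)/(18 + U) = 2*U/(18 + U))
B = -31 (B = -1 - 5*6 = -1 - 30 = -31)
√(m(5/(-8)) + B) = √(2*(5/(-8))/(18 + 5/(-8)) - 31) = √(2*(5*(-⅛))/(18 + 5*(-⅛)) - 31) = √(2*(-5/8)/(18 - 5/8) - 31) = √(2*(-5/8)/(139/8) - 31) = √(2*(-5/8)*(8/139) - 31) = √(-10/139 - 31) = √(-4319/139) = I*√600341/139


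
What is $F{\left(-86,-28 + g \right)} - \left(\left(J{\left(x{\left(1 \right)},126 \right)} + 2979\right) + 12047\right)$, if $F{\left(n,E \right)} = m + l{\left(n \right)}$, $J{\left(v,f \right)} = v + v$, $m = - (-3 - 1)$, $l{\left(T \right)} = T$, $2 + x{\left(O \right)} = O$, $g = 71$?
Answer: $-15106$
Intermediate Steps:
$x{\left(O \right)} = -2 + O$
$m = 4$ ($m = \left(-1\right) \left(-4\right) = 4$)
$J{\left(v,f \right)} = 2 v$
$F{\left(n,E \right)} = 4 + n$
$F{\left(-86,-28 + g \right)} - \left(\left(J{\left(x{\left(1 \right)},126 \right)} + 2979\right) + 12047\right) = \left(4 - 86\right) - \left(\left(2 \left(-2 + 1\right) + 2979\right) + 12047\right) = -82 - \left(\left(2 \left(-1\right) + 2979\right) + 12047\right) = -82 - \left(\left(-2 + 2979\right) + 12047\right) = -82 - \left(2977 + 12047\right) = -82 - 15024 = -15106$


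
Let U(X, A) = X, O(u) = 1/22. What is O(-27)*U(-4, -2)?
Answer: -2/11 ≈ -0.18182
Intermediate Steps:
O(u) = 1/22
O(-27)*U(-4, -2) = (1/22)*(-4) = -2/11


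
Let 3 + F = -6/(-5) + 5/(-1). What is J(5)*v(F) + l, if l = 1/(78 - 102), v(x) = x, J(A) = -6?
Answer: 4891/120 ≈ 40.758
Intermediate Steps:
F = -34/5 (F = -3 + (-6/(-5) + 5/(-1)) = -3 + (-6*(-⅕) + 5*(-1)) = -3 + (6/5 - 5) = -3 - 19/5 = -34/5 ≈ -6.8000)
l = -1/24 (l = 1/(-24) = -1/24 ≈ -0.041667)
J(5)*v(F) + l = -6*(-34/5) - 1/24 = 204/5 - 1/24 = 4891/120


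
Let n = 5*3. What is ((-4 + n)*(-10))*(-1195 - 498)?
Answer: 186230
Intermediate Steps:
n = 15
((-4 + n)*(-10))*(-1195 - 498) = ((-4 + 15)*(-10))*(-1195 - 498) = (11*(-10))*(-1693) = -110*(-1693) = 186230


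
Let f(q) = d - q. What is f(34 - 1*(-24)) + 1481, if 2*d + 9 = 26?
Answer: 2863/2 ≈ 1431.5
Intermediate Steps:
d = 17/2 (d = -9/2 + (1/2)*26 = -9/2 + 13 = 17/2 ≈ 8.5000)
f(q) = 17/2 - q
f(34 - 1*(-24)) + 1481 = (17/2 - (34 - 1*(-24))) + 1481 = (17/2 - (34 + 24)) + 1481 = (17/2 - 1*58) + 1481 = (17/2 - 58) + 1481 = -99/2 + 1481 = 2863/2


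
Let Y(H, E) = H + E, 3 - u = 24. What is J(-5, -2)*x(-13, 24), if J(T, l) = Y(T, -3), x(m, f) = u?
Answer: 168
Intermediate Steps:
u = -21 (u = 3 - 1*24 = 3 - 24 = -21)
Y(H, E) = E + H
x(m, f) = -21
J(T, l) = -3 + T
J(-5, -2)*x(-13, 24) = (-3 - 5)*(-21) = -8*(-21) = 168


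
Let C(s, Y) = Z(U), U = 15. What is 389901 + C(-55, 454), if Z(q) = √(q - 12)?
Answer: 389901 + √3 ≈ 3.8990e+5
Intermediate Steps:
Z(q) = √(-12 + q)
C(s, Y) = √3 (C(s, Y) = √(-12 + 15) = √3)
389901 + C(-55, 454) = 389901 + √3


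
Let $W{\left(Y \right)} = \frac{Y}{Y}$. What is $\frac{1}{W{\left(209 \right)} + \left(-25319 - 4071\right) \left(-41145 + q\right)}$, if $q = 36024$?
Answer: $\frac{1}{150506191} \approx 6.6442 \cdot 10^{-9}$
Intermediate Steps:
$W{\left(Y \right)} = 1$
$\frac{1}{W{\left(209 \right)} + \left(-25319 - 4071\right) \left(-41145 + q\right)} = \frac{1}{1 + \left(-25319 - 4071\right) \left(-41145 + 36024\right)} = \frac{1}{1 - -150506190} = \frac{1}{1 + 150506190} = \frac{1}{150506191}$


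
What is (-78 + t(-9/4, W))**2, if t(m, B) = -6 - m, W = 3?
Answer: 106929/16 ≈ 6683.1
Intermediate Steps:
(-78 + t(-9/4, W))**2 = (-78 + (-6 - (-9)/4))**2 = (-78 + (-6 - 1*(-9/4)))**2 = (-78 + (-6 + 9/4))**2 = (-78 - 15/4)**2 = (-327/4)**2 = 106929/16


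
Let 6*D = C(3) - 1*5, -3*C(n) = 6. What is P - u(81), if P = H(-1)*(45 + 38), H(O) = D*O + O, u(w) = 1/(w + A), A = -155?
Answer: 1537/111 ≈ 13.847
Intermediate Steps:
C(n) = -2 (C(n) = -1/3*6 = -2)
D = -7/6 (D = (-2 - 1*5)/6 = (-2 - 5)/6 = (1/6)*(-7) = -7/6 ≈ -1.1667)
u(w) = 1/(-155 + w) (u(w) = 1/(w - 155) = 1/(-155 + w))
H(O) = -O/6 (H(O) = -7*O/6 + O = -O/6)
P = 83/6 (P = (-1/6*(-1))*(45 + 38) = (1/6)*83 = 83/6 ≈ 13.833)
P - u(81) = 83/6 - 1/(-155 + 81) = 83/6 - 1/(-74) = 83/6 - 1*(-1/74) = 83/6 + 1/74 = 1537/111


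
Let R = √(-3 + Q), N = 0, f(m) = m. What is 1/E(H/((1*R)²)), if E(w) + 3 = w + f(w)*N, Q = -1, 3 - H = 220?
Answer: 4/205 ≈ 0.019512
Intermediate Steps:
H = -217 (H = 3 - 1*220 = 3 - 220 = -217)
R = 2*I (R = √(-3 - 1) = √(-4) = 2*I ≈ 2.0*I)
E(w) = -3 + w (E(w) = -3 + (w + w*0) = -3 + (w + 0) = -3 + w)
1/E(H/((1*R)²)) = 1/(-3 - 217/((1*(2*I))²)) = 1/(-3 - 217/((2*I)²)) = 1/(-3 - 217/(-4)) = 1/(-3 - 217*(-¼)) = 1/(-3 + 217/4) = 1/(205/4) = 4/205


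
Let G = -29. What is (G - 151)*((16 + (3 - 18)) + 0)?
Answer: -180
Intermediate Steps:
(G - 151)*((16 + (3 - 18)) + 0) = (-29 - 151)*((16 + (3 - 18)) + 0) = -180*((16 - 15) + 0) = -180*(1 + 0) = -180*1 = -180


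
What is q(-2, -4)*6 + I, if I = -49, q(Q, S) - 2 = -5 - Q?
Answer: -55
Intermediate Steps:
q(Q, S) = -3 - Q (q(Q, S) = 2 + (-5 - Q) = -3 - Q)
q(-2, -4)*6 + I = (-3 - 1*(-2))*6 - 49 = (-3 + 2)*6 - 49 = -1*6 - 49 = -6 - 49 = -55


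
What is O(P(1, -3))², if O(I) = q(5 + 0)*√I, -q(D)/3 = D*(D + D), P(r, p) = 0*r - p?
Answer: 67500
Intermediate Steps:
P(r, p) = -p (P(r, p) = 0 - p = -p)
q(D) = -6*D² (q(D) = -3*D*(D + D) = -3*D*2*D = -6*D²)
O(I) = -150*√I (O(I) = (-6*(5 + 0)²)*√I = (-6*5²)*√I = (-6*25)*√I = -150*√I)
O(P(1, -3))² = (-150*√3)² = 67500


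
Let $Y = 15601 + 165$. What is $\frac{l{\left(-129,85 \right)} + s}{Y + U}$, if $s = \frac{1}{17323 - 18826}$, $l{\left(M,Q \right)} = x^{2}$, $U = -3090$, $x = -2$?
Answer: $\frac{6011}{19052028} \approx 0.0003155$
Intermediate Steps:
$l{\left(M,Q \right)} = 4$ ($l{\left(M,Q \right)} = \left(-2\right)^{2} = 4$)
$s = - \frac{1}{1503}$ ($s = \frac{1}{-1503} = - \frac{1}{1503} \approx -0.00066534$)
$Y = 15766$
$\frac{l{\left(-129,85 \right)} + s}{Y + U} = \frac{4 - \frac{1}{1503}}{15766 - 3090} = \frac{6011}{1503 \cdot 12676} = \frac{6011}{1503} \cdot \frac{1}{12676} = \frac{6011}{19052028}$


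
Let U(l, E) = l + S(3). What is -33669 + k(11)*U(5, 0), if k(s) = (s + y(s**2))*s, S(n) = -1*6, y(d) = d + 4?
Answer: -35165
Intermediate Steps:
y(d) = 4 + d
S(n) = -6
U(l, E) = -6 + l (U(l, E) = l - 6 = -6 + l)
k(s) = s*(4 + s + s**2) (k(s) = (s + (4 + s**2))*s = (4 + s + s**2)*s = s*(4 + s + s**2))
-33669 + k(11)*U(5, 0) = -33669 + (11*(4 + 11 + 11**2))*(-6 + 5) = -33669 + (11*(4 + 11 + 121))*(-1) = -33669 + (11*136)*(-1) = -33669 + 1496*(-1) = -33669 - 1496 = -35165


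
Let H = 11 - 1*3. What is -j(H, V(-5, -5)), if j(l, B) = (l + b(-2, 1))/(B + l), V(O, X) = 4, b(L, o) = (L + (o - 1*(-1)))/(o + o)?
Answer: -2/3 ≈ -0.66667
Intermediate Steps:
b(L, o) = (1 + L + o)/(2*o) (b(L, o) = (L + (o + 1))/((2*o)) = (L + (1 + o))*(1/(2*o)) = (1 + L + o)*(1/(2*o)) = (1 + L + o)/(2*o))
H = 8 (H = 11 - 3 = 8)
j(l, B) = l/(B + l) (j(l, B) = (l + (1/2)*(1 - 2 + 1)/1)/(B + l) = (l + (1/2)*1*0)/(B + l) = (l + 0)/(B + l) = l/(B + l))
-j(H, V(-5, -5)) = -8/(4 + 8) = -8/12 = -1*2/3 = -2/3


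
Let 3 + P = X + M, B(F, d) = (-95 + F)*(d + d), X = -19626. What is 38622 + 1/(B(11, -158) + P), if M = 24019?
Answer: 1194732949/30934 ≈ 38622.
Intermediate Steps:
B(F, d) = 2*d*(-95 + F) (B(F, d) = (-95 + F)*(2*d) = 2*d*(-95 + F))
P = 4390 (P = -3 + (-19626 + 24019) = -3 + 4393 = 4390)
38622 + 1/(B(11, -158) + P) = 38622 + 1/(2*(-158)*(-95 + 11) + 4390) = 38622 + 1/(2*(-158)*(-84) + 4390) = 38622 + 1/(26544 + 4390) = 38622 + 1/30934 = 1194732949/30934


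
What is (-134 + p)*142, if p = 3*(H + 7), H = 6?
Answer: -13490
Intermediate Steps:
p = 39 (p = 3*(6 + 7) = 3*13 = 39)
(-134 + p)*142 = (-134 + 39)*142 = -95*142 = -13490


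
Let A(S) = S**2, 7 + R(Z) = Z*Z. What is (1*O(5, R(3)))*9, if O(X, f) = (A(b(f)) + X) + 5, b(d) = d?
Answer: 126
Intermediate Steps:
R(Z) = -7 + Z**2 (R(Z) = -7 + Z*Z = -7 + Z**2)
O(X, f) = 5 + X + f**2 (O(X, f) = (f**2 + X) + 5 = (X + f**2) + 5 = 5 + X + f**2)
(1*O(5, R(3)))*9 = (1*(5 + 5 + (-7 + 3**2)**2))*9 = (1*(5 + 5 + (-7 + 9)**2))*9 = (1*(5 + 5 + 2**2))*9 = (1*(5 + 5 + 4))*9 = (1*14)*9 = 14*9 = 126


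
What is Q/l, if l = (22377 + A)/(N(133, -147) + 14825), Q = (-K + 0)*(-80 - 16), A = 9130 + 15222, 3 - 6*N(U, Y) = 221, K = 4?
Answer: 5678848/46729 ≈ 121.53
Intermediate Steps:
N(U, Y) = -109/3 (N(U, Y) = ½ - ⅙*221 = ½ - 221/6 = -109/3)
A = 24352
Q = 384 (Q = (-1*4 + 0)*(-80 - 16) = (-4 + 0)*(-96) = -4*(-96) = 384)
l = 140187/44366 (l = (22377 + 24352)/(-109/3 + 14825) = 46729/(44366/3) = 46729*(3/44366) = 140187/44366 ≈ 3.1598)
Q/l = 384/(140187/44366) = 384*(44366/140187) = 5678848/46729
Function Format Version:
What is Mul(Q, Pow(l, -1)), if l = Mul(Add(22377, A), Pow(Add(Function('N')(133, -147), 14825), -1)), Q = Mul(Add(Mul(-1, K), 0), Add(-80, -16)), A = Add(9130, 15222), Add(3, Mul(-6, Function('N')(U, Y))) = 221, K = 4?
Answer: Rational(5678848, 46729) ≈ 121.53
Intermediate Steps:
Function('N')(U, Y) = Rational(-109, 3) (Function('N')(U, Y) = Add(Rational(1, 2), Mul(Rational(-1, 6), 221)) = Add(Rational(1, 2), Rational(-221, 6)) = Rational(-109, 3))
A = 24352
Q = 384 (Q = Mul(Add(Mul(-1, 4), 0), Add(-80, -16)) = Mul(Add(-4, 0), -96) = Mul(-4, -96) = 384)
l = Rational(140187, 44366) (l = Mul(Add(22377, 24352), Pow(Add(Rational(-109, 3), 14825), -1)) = Mul(46729, Pow(Rational(44366, 3), -1)) = Mul(46729, Rational(3, 44366)) = Rational(140187, 44366) ≈ 3.1598)
Mul(Q, Pow(l, -1)) = Mul(384, Pow(Rational(140187, 44366), -1)) = Mul(384, Rational(44366, 140187)) = Rational(5678848, 46729)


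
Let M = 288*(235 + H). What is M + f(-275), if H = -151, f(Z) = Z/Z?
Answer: 24193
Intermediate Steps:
f(Z) = 1
M = 24192 (M = 288*(235 - 151) = 288*84 = 24192)
M + f(-275) = 24192 + 1 = 24193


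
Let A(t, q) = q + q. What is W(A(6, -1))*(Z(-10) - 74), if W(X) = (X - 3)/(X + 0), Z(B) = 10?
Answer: -160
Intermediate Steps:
A(t, q) = 2*q
W(X) = (-3 + X)/X
W(A(6, -1))*(Z(-10) - 74) = ((-3 + 2*(-1))/((2*(-1))))*(10 - 74) = ((-3 - 2)/(-2))*(-64) = -½*(-5)*(-64) = (5/2)*(-64) = -160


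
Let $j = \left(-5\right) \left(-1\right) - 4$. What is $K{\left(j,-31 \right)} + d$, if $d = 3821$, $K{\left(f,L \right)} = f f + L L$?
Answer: $4783$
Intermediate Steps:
$j = 1$ ($j = 5 - 4 = 1$)
$K{\left(f,L \right)} = L^{2} + f^{2}$ ($K{\left(f,L \right)} = f^{2} + L^{2} = L^{2} + f^{2}$)
$K{\left(j,-31 \right)} + d = \left(\left(-31\right)^{2} + 1^{2}\right) + 3821 = \left(961 + 1\right) + 3821 = 962 + 3821 = 4783$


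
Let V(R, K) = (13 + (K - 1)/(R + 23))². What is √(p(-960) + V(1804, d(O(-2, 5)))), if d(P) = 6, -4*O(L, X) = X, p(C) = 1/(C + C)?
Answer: √3611813103970/146160 ≈ 13.003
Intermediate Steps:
p(C) = 1/(2*C)
O(L, X) = -X/4
V(R, K) = (13 + (-1 + K)/(23 + R))²
√(p(-960) + V(1804, d(O(-2, 5)))) = √((½)/(-960) + (298 + 6 + 13*1804)²/(23 + 1804)²) = √((½)*(-1/960) + (298 + 6 + 23452)²/1827²) = √(-1/1920 + (1/3337929)*23756²) = √(-1/1920 + (1/3337929)*564347536) = √(-1/1920 + 564347536/3337929) = √(361181310397/2136274560) = √3611813103970/146160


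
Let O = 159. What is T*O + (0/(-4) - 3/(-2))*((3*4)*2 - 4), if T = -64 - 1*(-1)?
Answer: -9987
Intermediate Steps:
T = -63 (T = -64 + 1 = -63)
T*O + (0/(-4) - 3/(-2))*((3*4)*2 - 4) = -63*159 + (0/(-4) - 3/(-2))*((3*4)*2 - 4) = -10017 + (0*(-1/4) - 3*(-1/2))*(12*2 - 4) = -10017 + (0 + 3/2)*(24 - 4) = -10017 + (3/2)*20 = -10017 + 30 = -9987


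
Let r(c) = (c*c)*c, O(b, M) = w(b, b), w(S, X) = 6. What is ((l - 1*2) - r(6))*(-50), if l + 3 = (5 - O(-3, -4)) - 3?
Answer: 11250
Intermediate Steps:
O(b, M) = 6
l = -7 (l = -3 + ((5 - 1*6) - 3) = -3 + ((5 - 6) - 3) = -3 + (-1 - 3) = -3 - 4 = -7)
r(c) = c³ (r(c) = c²*c = c³)
((l - 1*2) - r(6))*(-50) = ((-7 - 1*2) - 1*6³)*(-50) = ((-7 - 2) - 1*216)*(-50) = (-9 - 216)*(-50) = -225*(-50) = 11250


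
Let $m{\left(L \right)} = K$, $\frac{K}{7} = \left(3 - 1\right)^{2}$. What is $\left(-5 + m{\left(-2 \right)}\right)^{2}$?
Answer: $529$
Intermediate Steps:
$K = 28$ ($K = 7 \left(3 - 1\right)^{2} = 7 \cdot 2^{2} = 7 \cdot 4 = 28$)
$m{\left(L \right)} = 28$
$\left(-5 + m{\left(-2 \right)}\right)^{2} = \left(-5 + 28\right)^{2} = 23^{2} = 529$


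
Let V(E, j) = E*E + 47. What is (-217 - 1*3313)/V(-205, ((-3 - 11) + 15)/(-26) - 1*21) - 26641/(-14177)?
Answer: 535397671/298227372 ≈ 1.7953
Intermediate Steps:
V(E, j) = 47 + E² (V(E, j) = E² + 47 = 47 + E²)
(-217 - 1*3313)/V(-205, ((-3 - 11) + 15)/(-26) - 1*21) - 26641/(-14177) = (-217 - 1*3313)/(47 + (-205)²) - 26641/(-14177) = (-217 - 3313)/(47 + 42025) - 26641*(-1/14177) = -3530/42072 + 26641/14177 = -3530*1/42072 + 26641/14177 = -1765/21036 + 26641/14177 = 535397671/298227372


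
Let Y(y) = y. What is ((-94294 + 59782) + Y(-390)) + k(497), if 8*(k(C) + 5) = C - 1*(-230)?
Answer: -278529/8 ≈ -34816.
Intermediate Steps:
k(C) = 95/4 + C/8 (k(C) = -5 + (C - 1*(-230))/8 = -5 + (C + 230)/8 = -5 + (230 + C)/8 = -5 + (115/4 + C/8) = 95/4 + C/8)
((-94294 + 59782) + Y(-390)) + k(497) = ((-94294 + 59782) - 390) + (95/4 + (1/8)*497) = (-34512 - 390) + (95/4 + 497/8) = -34902 + 687/8 = -278529/8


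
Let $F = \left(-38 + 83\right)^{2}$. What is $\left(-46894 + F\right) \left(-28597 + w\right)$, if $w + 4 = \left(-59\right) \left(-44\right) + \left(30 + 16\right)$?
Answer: $1164754371$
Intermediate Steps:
$w = 2638$ ($w = -4 + \left(\left(-59\right) \left(-44\right) + \left(30 + 16\right)\right) = -4 + \left(2596 + 46\right) = -4 + 2642 = 2638$)
$F = 2025$ ($F = 45^{2} = 2025$)
$\left(-46894 + F\right) \left(-28597 + w\right) = \left(-46894 + 2025\right) \left(-28597 + 2638\right) = \left(-44869\right) \left(-25959\right) = 1164754371$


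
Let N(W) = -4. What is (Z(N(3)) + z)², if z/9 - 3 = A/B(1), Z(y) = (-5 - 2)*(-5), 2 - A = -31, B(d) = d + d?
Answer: 177241/4 ≈ 44310.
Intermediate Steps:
B(d) = 2*d
A = 33 (A = 2 - 1*(-31) = 2 + 31 = 33)
Z(y) = 35 (Z(y) = -7*(-5) = 35)
z = 351/2 (z = 27 + 9*(33/((2*1))) = 27 + 9*(33/2) = 27 + 297/2 = 351/2 ≈ 175.50)
(Z(N(3)) + z)² = (35 + 351/2)² = (421/2)² = 177241/4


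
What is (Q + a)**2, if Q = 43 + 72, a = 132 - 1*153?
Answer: 8836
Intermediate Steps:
a = -21 (a = 132 - 153 = -21)
Q = 115
(Q + a)**2 = (115 - 21)**2 = 94**2 = 8836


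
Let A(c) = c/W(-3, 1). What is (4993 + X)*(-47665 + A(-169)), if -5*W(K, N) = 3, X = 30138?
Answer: -4993871650/3 ≈ -1.6646e+9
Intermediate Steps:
W(K, N) = -3/5 (W(K, N) = -1/5*3 = -3/5)
A(c) = -5*c/3 (A(c) = c/(-3/5) = c*(-5/3) = -5*c/3)
(4993 + X)*(-47665 + A(-169)) = (4993 + 30138)*(-47665 - 5/3*(-169)) = 35131*(-47665 + 845/3) = 35131*(-142150/3) = -4993871650/3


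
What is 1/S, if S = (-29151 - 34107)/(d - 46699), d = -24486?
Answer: 71185/63258 ≈ 1.1253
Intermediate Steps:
S = 63258/71185 (S = (-29151 - 34107)/(-24486 - 46699) = -63258/(-71185) = -63258*(-1/71185) = 63258/71185 ≈ 0.88864)
1/S = 1/(63258/71185) = 71185/63258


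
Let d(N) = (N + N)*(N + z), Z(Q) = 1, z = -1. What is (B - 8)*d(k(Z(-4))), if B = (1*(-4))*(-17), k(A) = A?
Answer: 0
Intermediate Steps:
d(N) = 2*N*(-1 + N) (d(N) = (N + N)*(N - 1) = (2*N)*(-1 + N) = 2*N*(-1 + N))
B = 68 (B = -4*(-17) = 68)
(B - 8)*d(k(Z(-4))) = (68 - 8)*(2*1*(-1 + 1)) = 60*(2*1*0) = 60*0 = 0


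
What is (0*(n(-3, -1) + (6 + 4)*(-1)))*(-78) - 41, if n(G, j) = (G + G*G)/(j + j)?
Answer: -41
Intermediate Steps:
n(G, j) = (G + G**2)/(2*j) (n(G, j) = (G + G**2)/((2*j)) = (G + G**2)*(1/(2*j)) = (G + G**2)/(2*j))
(0*(n(-3, -1) + (6 + 4)*(-1)))*(-78) - 41 = (0*((1/2)*(-3)*(1 - 3)/(-1) + (6 + 4)*(-1)))*(-78) - 41 = (0*((1/2)*(-3)*(-1)*(-2) + 10*(-1)))*(-78) - 41 = (0*(-3 - 10))*(-78) - 41 = (0*(-13))*(-78) - 41 = 0*(-78) - 41 = 0 - 41 = -41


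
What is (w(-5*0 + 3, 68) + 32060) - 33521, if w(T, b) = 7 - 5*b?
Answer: -1794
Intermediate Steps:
(w(-5*0 + 3, 68) + 32060) - 33521 = ((7 - 5*68) + 32060) - 33521 = ((7 - 340) + 32060) - 33521 = (-333 + 32060) - 33521 = 31727 - 33521 = -1794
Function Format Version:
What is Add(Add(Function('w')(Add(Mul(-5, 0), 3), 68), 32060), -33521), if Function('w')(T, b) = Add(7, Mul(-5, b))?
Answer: -1794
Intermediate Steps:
Add(Add(Function('w')(Add(Mul(-5, 0), 3), 68), 32060), -33521) = Add(Add(Add(7, Mul(-5, 68)), 32060), -33521) = Add(Add(Add(7, -340), 32060), -33521) = Add(Add(-333, 32060), -33521) = Add(31727, -33521) = -1794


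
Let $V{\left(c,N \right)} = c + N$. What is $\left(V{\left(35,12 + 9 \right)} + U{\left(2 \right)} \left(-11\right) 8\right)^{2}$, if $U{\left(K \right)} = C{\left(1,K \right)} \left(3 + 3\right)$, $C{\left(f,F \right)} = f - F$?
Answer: $341056$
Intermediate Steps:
$V{\left(c,N \right)} = N + c$
$U{\left(K \right)} = 6 - 6 K$ ($U{\left(K \right)} = \left(1 - K\right) \left(3 + 3\right) = \left(1 - K\right) 6 = 6 - 6 K$)
$\left(V{\left(35,12 + 9 \right)} + U{\left(2 \right)} \left(-11\right) 8\right)^{2} = \left(\left(\left(12 + 9\right) + 35\right) + \left(6 - 12\right) \left(-11\right) 8\right)^{2} = \left(\left(21 + 35\right) + \left(6 - 12\right) \left(-11\right) 8\right)^{2} = \left(56 + \left(-6\right) \left(-11\right) 8\right)^{2} = \left(56 + 66 \cdot 8\right)^{2} = \left(56 + 528\right)^{2} = 584^{2} = 341056$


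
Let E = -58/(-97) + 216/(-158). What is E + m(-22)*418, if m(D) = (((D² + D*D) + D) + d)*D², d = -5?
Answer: 1458848155602/7663 ≈ 1.9038e+8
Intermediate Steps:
E = -5894/7663 (E = -58*(-1/97) + 216*(-1/158) = 58/97 - 108/79 = -5894/7663 ≈ -0.76915)
m(D) = D²*(-5 + D + 2*D²) (m(D) = (((D² + D*D) + D) - 5)*D² = (((D² + D²) + D) - 5)*D² = ((2*D² + D) - 5)*D² = ((D + 2*D²) - 5)*D² = (-5 + D + 2*D²)*D² = D²*(-5 + D + 2*D²))
E + m(-22)*418 = -5894/7663 + ((-22)²*(-5 - 22 + 2*(-22)²))*418 = -5894/7663 + (484*(-5 - 22 + 2*484))*418 = -5894/7663 + (484*(-5 - 22 + 968))*418 = -5894/7663 + (484*941)*418 = -5894/7663 + 455444*418 = -5894/7663 + 190375592 = 1458848155602/7663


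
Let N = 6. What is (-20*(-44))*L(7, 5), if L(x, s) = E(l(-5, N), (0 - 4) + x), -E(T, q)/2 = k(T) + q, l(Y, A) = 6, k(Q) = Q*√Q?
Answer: -5280 - 10560*√6 ≈ -31147.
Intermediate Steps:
k(Q) = Q^(3/2)
E(T, q) = -2*q - 2*T^(3/2) (E(T, q) = -2*(T^(3/2) + q) = -2*(q + T^(3/2)) = -2*q - 2*T^(3/2))
L(x, s) = 8 - 12*√6 - 2*x (L(x, s) = -2*((0 - 4) + x) - 12*√6 = -2*(-4 + x) - 12*√6 = (8 - 2*x) - 12*√6 = 8 - 12*√6 - 2*x)
(-20*(-44))*L(7, 5) = (-20*(-44))*(8 - 12*√6 - 2*7) = 880*(8 - 12*√6 - 14) = 880*(-6 - 12*√6) = -5280 - 10560*√6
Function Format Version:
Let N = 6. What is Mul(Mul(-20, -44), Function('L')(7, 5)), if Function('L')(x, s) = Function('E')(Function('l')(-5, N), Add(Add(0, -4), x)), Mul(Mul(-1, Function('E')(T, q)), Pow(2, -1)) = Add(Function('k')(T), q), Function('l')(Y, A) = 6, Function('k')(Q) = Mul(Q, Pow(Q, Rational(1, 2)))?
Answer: Add(-5280, Mul(-10560, Pow(6, Rational(1, 2)))) ≈ -31147.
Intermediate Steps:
Function('k')(Q) = Pow(Q, Rational(3, 2))
Function('E')(T, q) = Add(Mul(-2, q), Mul(-2, Pow(T, Rational(3, 2)))) (Function('E')(T, q) = Mul(-2, Add(Pow(T, Rational(3, 2)), q)) = Mul(-2, Add(q, Pow(T, Rational(3, 2)))) = Add(Mul(-2, q), Mul(-2, Pow(T, Rational(3, 2)))))
Function('L')(x, s) = Add(8, Mul(-12, Pow(6, Rational(1, 2))), Mul(-2, x)) (Function('L')(x, s) = Add(Mul(-2, Add(Add(0, -4), x)), Mul(-2, Pow(6, Rational(3, 2)))) = Add(Mul(-2, Add(-4, x)), Mul(-2, Mul(6, Pow(6, Rational(1, 2))))) = Add(Add(8, Mul(-2, x)), Mul(-12, Pow(6, Rational(1, 2)))) = Add(8, Mul(-12, Pow(6, Rational(1, 2))), Mul(-2, x)))
Mul(Mul(-20, -44), Function('L')(7, 5)) = Mul(Mul(-20, -44), Add(8, Mul(-12, Pow(6, Rational(1, 2))), Mul(-2, 7))) = Mul(880, Add(8, Mul(-12, Pow(6, Rational(1, 2))), -14)) = Mul(880, Add(-6, Mul(-12, Pow(6, Rational(1, 2))))) = Add(-5280, Mul(-10560, Pow(6, Rational(1, 2))))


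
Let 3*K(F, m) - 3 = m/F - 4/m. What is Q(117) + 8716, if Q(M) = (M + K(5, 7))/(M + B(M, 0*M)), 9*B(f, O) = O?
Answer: 107088479/12285 ≈ 8717.0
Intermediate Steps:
B(f, O) = O/9
K(F, m) = 1 - 4/(3*m) + m/(3*F) (K(F, m) = 1 + (m/F - 4/m)/3 = 1 + (-4/m + m/F)/3 = 1 + (-4/(3*m) + m/(3*F)) = 1 - 4/(3*m) + m/(3*F))
Q(M) = (134/105 + M)/M (Q(M) = (M + (1 - 4/3/7 + (⅓)*7/5))/(M + (0*M)/9) = (M + (1 - 4/3*⅐ + (⅓)*7*(⅕)))/(M + (⅑)*0) = (M + (1 - 4/21 + 7/15))/(M + 0) = (M + 134/105)/M = (134/105 + M)/M)
Q(117) + 8716 = (134/105 + 117)/117 + 8716 = (1/117)*(12419/105) + 8716 = 12419/12285 + 8716 = 107088479/12285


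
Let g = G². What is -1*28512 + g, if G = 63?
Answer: -24543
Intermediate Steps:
g = 3969 (g = 63² = 3969)
-1*28512 + g = -1*28512 + 3969 = -28512 + 3969 = -24543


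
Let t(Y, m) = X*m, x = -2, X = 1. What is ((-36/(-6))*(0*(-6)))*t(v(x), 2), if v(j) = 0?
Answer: 0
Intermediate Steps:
t(Y, m) = m (t(Y, m) = 1*m = m)
((-36/(-6))*(0*(-6)))*t(v(x), 2) = ((-36/(-6))*(0*(-6)))*2 = (-36*(-1/6)*0)*2 = (6*0)*2 = 0*2 = 0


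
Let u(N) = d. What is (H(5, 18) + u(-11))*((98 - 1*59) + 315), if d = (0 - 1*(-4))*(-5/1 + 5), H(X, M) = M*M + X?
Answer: 116466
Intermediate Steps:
H(X, M) = X + M² (H(X, M) = M² + X = X + M²)
d = 0 (d = (0 + 4)*(-5*1 + 5) = 4*(-5 + 5) = 4*0 = 0)
u(N) = 0
(H(5, 18) + u(-11))*((98 - 1*59) + 315) = ((5 + 18²) + 0)*((98 - 1*59) + 315) = ((5 + 324) + 0)*((98 - 59) + 315) = (329 + 0)*(39 + 315) = 329*354 = 116466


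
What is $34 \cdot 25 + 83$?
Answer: $933$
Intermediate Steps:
$34 \cdot 25 + 83 = 850 + 83 = 933$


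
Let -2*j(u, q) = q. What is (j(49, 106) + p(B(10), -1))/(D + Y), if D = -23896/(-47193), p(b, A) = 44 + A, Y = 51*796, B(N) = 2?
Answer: -235965/957935462 ≈ -0.00024633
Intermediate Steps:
j(u, q) = -q/2
Y = 40596
D = 23896/47193 (D = -23896*(-1/47193) = 23896/47193 ≈ 0.50635)
(j(49, 106) + p(B(10), -1))/(D + Y) = (-½*106 + (44 - 1))/(23896/47193 + 40596) = (-53 + 43)/(1915870924/47193) = -10*47193/1915870924 = -235965/957935462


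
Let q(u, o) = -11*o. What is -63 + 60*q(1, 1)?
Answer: -723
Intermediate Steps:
-63 + 60*q(1, 1) = -63 + 60*(-11*1) = -63 + 60*(-11) = -63 - 660 = -723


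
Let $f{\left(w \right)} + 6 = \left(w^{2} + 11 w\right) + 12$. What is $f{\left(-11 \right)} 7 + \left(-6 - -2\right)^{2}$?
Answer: $58$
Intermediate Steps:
$f{\left(w \right)} = 6 + w^{2} + 11 w$ ($f{\left(w \right)} = -6 + \left(\left(w^{2} + 11 w\right) + 12\right) = -6 + \left(12 + w^{2} + 11 w\right) = 6 + w^{2} + 11 w$)
$f{\left(-11 \right)} 7 + \left(-6 - -2\right)^{2} = \left(6 + \left(-11\right)^{2} + 11 \left(-11\right)\right) 7 + \left(-6 - -2\right)^{2} = \left(6 + 121 - 121\right) 7 + \left(-6 + 2\right)^{2} = 6 \cdot 7 + \left(-4\right)^{2} = 42 + 16 = 58$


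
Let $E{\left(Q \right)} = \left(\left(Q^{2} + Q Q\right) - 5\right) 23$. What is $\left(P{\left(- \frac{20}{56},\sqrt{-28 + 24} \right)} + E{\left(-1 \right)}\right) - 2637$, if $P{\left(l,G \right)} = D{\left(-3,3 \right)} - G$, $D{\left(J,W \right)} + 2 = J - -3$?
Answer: $-2708 - 2 i \approx -2708.0 - 2.0 i$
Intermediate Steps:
$E{\left(Q \right)} = -115 + 46 Q^{2}$ ($E{\left(Q \right)} = \left(\left(Q^{2} + Q^{2}\right) - 5\right) 23 = \left(2 Q^{2} - 5\right) 23 = \left(-5 + 2 Q^{2}\right) 23 = -115 + 46 Q^{2}$)
$D{\left(J,W \right)} = 1 + J$ ($D{\left(J,W \right)} = -2 + \left(J - -3\right) = -2 + \left(J + 3\right) = -2 + \left(3 + J\right) = 1 + J$)
$P{\left(l,G \right)} = -2 - G$ ($P{\left(l,G \right)} = \left(1 - 3\right) - G = -2 - G$)
$\left(P{\left(- \frac{20}{56},\sqrt{-28 + 24} \right)} + E{\left(-1 \right)}\right) - 2637 = \left(\left(-2 - \sqrt{-28 + 24}\right) - \left(115 - 46 \left(-1\right)^{2}\right)\right) - 2637 = \left(\left(-2 - \sqrt{-4}\right) + \left(-115 + 46 \cdot 1\right)\right) - 2637 = \left(\left(-2 - 2 i\right) + \left(-115 + 46\right)\right) - 2637 = \left(\left(-2 - 2 i\right) - 69\right) - 2637 = \left(-71 - 2 i\right) - 2637 = -2708 - 2 i$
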